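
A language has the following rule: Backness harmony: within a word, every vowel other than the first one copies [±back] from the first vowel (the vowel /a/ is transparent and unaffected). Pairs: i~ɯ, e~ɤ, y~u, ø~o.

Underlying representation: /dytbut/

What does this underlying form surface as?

[dytbyt]

/u/ harmonizes with /y/ ([-back]) → [y]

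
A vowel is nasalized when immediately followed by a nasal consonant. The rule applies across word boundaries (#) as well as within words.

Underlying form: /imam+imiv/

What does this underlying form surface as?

[ĩmãm+ĩmiv]

/i/ before nasal /m/ → [ĩ]
/a/ before nasal /m/ → [ã]
/i/ before nasal /m/ → [ĩ]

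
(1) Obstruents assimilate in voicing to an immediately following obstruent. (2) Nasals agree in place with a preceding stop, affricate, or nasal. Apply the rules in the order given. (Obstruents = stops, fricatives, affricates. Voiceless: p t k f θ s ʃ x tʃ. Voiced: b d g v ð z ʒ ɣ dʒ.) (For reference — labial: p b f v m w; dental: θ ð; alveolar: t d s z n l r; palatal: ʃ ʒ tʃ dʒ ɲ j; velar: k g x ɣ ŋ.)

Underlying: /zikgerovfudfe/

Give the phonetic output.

[ziggeroffutfe]

Rule 1: /k/ before /g/ (voiced) → [g]
Rule 1: /v/ before /f/ (voiceless) → [f]
Rule 1: /d/ before /f/ (voiceless) → [t]
After rule 1: ziggeroffutfe
Rule 2: no segment meets the rule's conditions; no change.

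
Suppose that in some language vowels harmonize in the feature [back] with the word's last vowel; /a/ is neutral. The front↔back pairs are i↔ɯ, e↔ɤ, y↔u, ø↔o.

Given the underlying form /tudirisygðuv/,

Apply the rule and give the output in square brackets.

[tudɯrɯsugðuv]

/i/ harmonizes with /u/ ([+back]) → [ɯ]
/i/ harmonizes with /u/ ([+back]) → [ɯ]
/y/ harmonizes with /u/ ([+back]) → [u]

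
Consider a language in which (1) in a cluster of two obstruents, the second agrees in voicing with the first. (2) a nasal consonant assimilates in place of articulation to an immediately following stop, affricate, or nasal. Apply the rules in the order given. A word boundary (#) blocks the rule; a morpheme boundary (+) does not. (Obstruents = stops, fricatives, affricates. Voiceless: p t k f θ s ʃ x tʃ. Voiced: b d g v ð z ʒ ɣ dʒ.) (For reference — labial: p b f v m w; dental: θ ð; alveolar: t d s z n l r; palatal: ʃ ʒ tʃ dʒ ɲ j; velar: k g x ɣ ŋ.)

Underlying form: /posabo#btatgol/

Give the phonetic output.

Rule 1: /t/ after /b/ (voiced) → [d]
Rule 1: /g/ after /t/ (voiceless) → [k]
After rule 1: posabo#bdatkol
Rule 2: no segment meets the rule's conditions; no change.

[posabo#bdatkol]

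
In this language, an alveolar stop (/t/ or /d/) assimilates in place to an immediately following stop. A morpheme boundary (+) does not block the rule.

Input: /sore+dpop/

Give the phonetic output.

/d/ before /p/ (labial) → [b]

[sore+bpop]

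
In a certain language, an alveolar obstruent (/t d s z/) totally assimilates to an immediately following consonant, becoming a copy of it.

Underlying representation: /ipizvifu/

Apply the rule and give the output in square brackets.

[ipivvifu]

/z/ before /v/ → [v] (total assimilation)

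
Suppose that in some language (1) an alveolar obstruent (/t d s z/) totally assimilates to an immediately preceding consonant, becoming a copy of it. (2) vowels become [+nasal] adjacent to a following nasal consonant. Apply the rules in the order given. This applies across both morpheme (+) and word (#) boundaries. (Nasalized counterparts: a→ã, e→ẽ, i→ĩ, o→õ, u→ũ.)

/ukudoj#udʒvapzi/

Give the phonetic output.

Rule 1: /z/ after /p/ → [p] (total assimilation)
After rule 1: ukudoj#udʒvappi
Rule 2: no segment meets the rule's conditions; no change.

[ukudoj#udʒvappi]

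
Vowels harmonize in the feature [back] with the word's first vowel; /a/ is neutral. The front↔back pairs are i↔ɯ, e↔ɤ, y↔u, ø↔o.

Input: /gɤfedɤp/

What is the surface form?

/e/ harmonizes with /ɤ/ ([+back]) → [ɤ]

[gɤfɤdɤp]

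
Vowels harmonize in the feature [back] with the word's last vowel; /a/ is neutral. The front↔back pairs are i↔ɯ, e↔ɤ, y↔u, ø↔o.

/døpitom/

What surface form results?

[dopɯtom]

/ø/ harmonizes with /o/ ([+back]) → [o]
/i/ harmonizes with /o/ ([+back]) → [ɯ]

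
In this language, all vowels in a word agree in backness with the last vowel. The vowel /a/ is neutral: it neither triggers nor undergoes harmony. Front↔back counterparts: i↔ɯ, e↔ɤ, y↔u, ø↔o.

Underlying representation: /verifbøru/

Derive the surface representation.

[vɤrɯfboru]

/e/ harmonizes with /u/ ([+back]) → [ɤ]
/i/ harmonizes with /u/ ([+back]) → [ɯ]
/ø/ harmonizes with /u/ ([+back]) → [o]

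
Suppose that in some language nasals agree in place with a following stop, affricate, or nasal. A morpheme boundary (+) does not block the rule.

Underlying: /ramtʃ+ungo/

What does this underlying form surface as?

[raɲtʃ+uŋgo]

/m/ before /tʃ/ (palatal) → [ɲ]
/n/ before /g/ (velar) → [ŋ]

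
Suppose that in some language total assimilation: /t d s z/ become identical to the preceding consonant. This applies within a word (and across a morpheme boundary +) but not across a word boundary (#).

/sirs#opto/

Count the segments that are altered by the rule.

/s/ after /r/ → [r] (total assimilation)
/t/ after /p/ → [p] (total assimilation)
2 segments change.

2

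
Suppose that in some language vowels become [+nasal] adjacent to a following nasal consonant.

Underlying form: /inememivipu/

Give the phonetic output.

[ĩnẽmẽmivipu]

/i/ before nasal /n/ → [ĩ]
/e/ before nasal /m/ → [ẽ]
/e/ before nasal /m/ → [ẽ]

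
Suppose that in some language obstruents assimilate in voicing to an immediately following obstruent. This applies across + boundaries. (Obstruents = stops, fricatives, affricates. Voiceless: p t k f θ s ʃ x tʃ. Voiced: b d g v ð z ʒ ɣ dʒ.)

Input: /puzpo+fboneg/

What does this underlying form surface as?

[puspo+vboneg]

/z/ before /p/ (voiceless) → [s]
/f/ before /b/ (voiced) → [v]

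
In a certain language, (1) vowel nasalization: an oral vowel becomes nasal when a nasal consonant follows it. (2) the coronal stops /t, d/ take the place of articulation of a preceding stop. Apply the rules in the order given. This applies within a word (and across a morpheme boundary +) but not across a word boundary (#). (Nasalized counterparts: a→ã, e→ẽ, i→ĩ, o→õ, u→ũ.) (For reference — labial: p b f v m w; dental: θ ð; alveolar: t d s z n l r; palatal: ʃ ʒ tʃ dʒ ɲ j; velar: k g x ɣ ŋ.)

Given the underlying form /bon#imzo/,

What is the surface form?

Rule 1: /o/ before nasal /n/ → [õ]
Rule 1: /i/ before nasal /m/ → [ĩ]
After rule 1: bõn#ĩmzo
Rule 2: no segment meets the rule's conditions; no change.

[bõn#ĩmzo]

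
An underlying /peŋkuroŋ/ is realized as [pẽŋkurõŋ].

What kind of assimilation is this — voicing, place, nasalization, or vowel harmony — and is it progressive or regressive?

/e/→[ẽ] /o/→[õ].
Each target copies a feature from the following segment, so the direction is regressive.

nasalization, regressive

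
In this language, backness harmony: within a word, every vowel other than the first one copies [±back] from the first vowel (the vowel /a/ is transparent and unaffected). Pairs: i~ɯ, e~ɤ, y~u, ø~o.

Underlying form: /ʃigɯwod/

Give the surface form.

[ʃigiwød]

/ɯ/ harmonizes with /i/ ([-back]) → [i]
/o/ harmonizes with /i/ ([-back]) → [ø]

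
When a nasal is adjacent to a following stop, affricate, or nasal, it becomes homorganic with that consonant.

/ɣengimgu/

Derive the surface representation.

/n/ before /g/ (velar) → [ŋ]
/m/ before /g/ (velar) → [ŋ]

[ɣeŋgiŋgu]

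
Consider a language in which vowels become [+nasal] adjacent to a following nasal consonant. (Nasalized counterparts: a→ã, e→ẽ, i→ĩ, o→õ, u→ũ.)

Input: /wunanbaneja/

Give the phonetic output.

/u/ before nasal /n/ → [ũ]
/a/ before nasal /n/ → [ã]
/a/ before nasal /n/ → [ã]

[wũnãnbãneja]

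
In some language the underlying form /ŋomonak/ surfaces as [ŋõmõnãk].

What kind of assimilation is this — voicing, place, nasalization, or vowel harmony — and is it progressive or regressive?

/o/→[õ] /o/→[õ] /a/→[ã].
Each target copies a feature from the preceding segment, so the direction is progressive.

nasalization, progressive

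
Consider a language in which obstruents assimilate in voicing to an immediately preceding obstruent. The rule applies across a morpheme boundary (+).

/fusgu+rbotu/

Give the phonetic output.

[fusku+rbotu]

/g/ after /s/ (voiceless) → [k]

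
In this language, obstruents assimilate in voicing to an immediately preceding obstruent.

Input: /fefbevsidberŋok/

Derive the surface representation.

[fefpevzidberŋok]

/b/ after /f/ (voiceless) → [p]
/s/ after /v/ (voiced) → [z]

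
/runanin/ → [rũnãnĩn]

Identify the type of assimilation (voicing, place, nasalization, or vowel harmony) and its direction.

nasalization, regressive

/u/→[ũ] /a/→[ã] /i/→[ĩ].
Each target copies a feature from the following segment, so the direction is regressive.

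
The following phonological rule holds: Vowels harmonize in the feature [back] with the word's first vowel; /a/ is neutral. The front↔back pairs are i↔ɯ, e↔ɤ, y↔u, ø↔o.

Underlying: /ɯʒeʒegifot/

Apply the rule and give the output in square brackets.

[ɯʒɤʒɤgɯfot]

/e/ harmonizes with /ɯ/ ([+back]) → [ɤ]
/e/ harmonizes with /ɯ/ ([+back]) → [ɤ]
/i/ harmonizes with /ɯ/ ([+back]) → [ɯ]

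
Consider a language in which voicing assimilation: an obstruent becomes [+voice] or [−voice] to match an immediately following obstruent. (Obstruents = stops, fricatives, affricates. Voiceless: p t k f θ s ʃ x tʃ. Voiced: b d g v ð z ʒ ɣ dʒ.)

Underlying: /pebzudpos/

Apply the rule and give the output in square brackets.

[pebzutpos]

/d/ before /p/ (voiceless) → [t]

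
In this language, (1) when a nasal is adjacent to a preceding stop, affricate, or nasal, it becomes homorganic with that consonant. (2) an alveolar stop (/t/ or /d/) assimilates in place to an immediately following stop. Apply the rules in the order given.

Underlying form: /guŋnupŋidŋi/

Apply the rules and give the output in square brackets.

Rule 1: /n/ after /ŋ/ (velar) → [ŋ]
Rule 1: /ŋ/ after /p/ (labial) → [m]
Rule 1: /ŋ/ after /d/ (alveolar) → [n]
After rule 1: guŋŋupmidni
Rule 2: no segment meets the rule's conditions; no change.

[guŋŋupmidni]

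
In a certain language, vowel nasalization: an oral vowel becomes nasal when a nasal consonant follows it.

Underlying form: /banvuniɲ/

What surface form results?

/a/ before nasal /n/ → [ã]
/u/ before nasal /n/ → [ũ]
/i/ before nasal /ɲ/ → [ĩ]

[bãnvũnĩɲ]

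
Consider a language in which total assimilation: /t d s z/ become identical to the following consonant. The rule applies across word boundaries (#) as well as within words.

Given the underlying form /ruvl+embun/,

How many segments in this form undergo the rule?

0

No segment meets the rule's conditions.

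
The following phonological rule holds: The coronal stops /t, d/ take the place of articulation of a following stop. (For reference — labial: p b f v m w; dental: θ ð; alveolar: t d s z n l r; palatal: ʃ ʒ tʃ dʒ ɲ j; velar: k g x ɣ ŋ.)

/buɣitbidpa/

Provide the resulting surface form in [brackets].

[buɣipbibpa]

/t/ before /b/ (labial) → [p]
/d/ before /p/ (labial) → [b]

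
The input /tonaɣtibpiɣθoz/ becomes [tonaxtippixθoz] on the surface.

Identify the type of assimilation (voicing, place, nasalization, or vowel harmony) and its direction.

/ɣ/→[x] /b/→[p] /ɣ/→[x].
Each target copies a feature from the following segment, so the direction is regressive.

voicing assimilation, regressive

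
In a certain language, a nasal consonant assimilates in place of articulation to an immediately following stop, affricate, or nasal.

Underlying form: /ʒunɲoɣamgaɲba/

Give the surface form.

[ʒuɲɲoɣaŋgamba]

/n/ before /ɲ/ (palatal) → [ɲ]
/m/ before /g/ (velar) → [ŋ]
/ɲ/ before /b/ (labial) → [m]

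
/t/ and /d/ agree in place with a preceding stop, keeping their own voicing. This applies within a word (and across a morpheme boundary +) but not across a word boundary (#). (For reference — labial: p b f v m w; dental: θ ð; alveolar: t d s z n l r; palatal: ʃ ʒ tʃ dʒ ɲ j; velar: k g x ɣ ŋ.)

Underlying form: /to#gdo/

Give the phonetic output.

/d/ after /g/ (velar) → [g]

[to#ggo]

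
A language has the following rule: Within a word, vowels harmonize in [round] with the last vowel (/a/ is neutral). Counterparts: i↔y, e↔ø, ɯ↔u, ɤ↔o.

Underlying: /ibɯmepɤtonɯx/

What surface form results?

[ibɯmepɤtɤnɯx]

/o/ harmonizes with /ɯ/ ([-round]) → [ɤ]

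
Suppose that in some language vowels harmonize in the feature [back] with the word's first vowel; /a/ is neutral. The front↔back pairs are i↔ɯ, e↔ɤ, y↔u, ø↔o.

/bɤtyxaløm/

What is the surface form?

/y/ harmonizes with /ɤ/ ([+back]) → [u]
/ø/ harmonizes with /ɤ/ ([+back]) → [o]

[bɤtuxalom]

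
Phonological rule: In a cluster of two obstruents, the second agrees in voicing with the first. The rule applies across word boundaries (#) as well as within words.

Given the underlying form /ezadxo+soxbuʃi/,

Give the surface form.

[ezadɣo+soxpuʃi]

/x/ after /d/ (voiced) → [ɣ]
/b/ after /x/ (voiceless) → [p]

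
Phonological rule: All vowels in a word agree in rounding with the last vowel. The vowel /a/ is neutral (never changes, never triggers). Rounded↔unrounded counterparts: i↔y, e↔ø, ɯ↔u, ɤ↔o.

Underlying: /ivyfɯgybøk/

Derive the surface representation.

[yvyfugybøk]

/i/ harmonizes with /ø/ ([+round]) → [y]
/ɯ/ harmonizes with /ø/ ([+round]) → [u]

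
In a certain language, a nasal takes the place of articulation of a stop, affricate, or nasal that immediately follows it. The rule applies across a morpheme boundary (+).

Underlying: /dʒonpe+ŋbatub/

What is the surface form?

/n/ before /p/ (labial) → [m]
/ŋ/ before /b/ (labial) → [m]

[dʒompe+mbatub]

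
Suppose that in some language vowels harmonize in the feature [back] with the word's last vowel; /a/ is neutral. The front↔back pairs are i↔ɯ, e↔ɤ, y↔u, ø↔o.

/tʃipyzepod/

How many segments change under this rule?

/i/ harmonizes with /o/ ([+back]) → [ɯ]
/y/ harmonizes with /o/ ([+back]) → [u]
/e/ harmonizes with /o/ ([+back]) → [ɤ]
3 segments change.

3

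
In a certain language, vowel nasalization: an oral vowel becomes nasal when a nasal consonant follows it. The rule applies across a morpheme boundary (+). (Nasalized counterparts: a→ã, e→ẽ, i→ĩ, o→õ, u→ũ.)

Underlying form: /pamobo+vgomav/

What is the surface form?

[pãmobo+vgõmav]

/a/ before nasal /m/ → [ã]
/o/ before nasal /m/ → [õ]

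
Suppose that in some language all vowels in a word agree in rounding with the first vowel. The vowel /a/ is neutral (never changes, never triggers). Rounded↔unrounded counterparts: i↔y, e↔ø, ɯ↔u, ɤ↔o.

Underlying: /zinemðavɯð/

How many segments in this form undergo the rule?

No segment meets the rule's conditions.

0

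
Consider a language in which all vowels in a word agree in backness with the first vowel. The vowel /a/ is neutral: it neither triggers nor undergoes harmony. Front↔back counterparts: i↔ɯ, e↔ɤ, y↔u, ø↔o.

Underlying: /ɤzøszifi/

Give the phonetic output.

[ɤzoszɯfɯ]

/ø/ harmonizes with /ɤ/ ([+back]) → [o]
/i/ harmonizes with /ɤ/ ([+back]) → [ɯ]
/i/ harmonizes with /ɤ/ ([+back]) → [ɯ]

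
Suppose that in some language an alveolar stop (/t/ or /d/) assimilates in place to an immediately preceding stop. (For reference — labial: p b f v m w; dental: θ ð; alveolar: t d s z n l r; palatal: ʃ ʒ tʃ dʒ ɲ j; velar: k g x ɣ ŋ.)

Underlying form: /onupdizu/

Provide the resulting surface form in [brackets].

/d/ after /p/ (labial) → [b]

[onupbizu]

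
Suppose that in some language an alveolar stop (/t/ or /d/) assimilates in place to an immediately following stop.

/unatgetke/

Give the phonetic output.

[unakgekke]

/t/ before /g/ (velar) → [k]
/t/ before /k/ (velar) → [k]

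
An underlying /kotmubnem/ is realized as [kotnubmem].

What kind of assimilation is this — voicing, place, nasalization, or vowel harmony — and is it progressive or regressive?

place assimilation, progressive

/m/→[n] /n/→[m].
Each target copies a feature from the preceding segment, so the direction is progressive.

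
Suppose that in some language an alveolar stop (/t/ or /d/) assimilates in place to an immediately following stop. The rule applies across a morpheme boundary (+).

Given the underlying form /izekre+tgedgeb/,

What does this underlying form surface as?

/t/ before /g/ (velar) → [k]
/d/ before /g/ (velar) → [g]

[izekre+kgeggeb]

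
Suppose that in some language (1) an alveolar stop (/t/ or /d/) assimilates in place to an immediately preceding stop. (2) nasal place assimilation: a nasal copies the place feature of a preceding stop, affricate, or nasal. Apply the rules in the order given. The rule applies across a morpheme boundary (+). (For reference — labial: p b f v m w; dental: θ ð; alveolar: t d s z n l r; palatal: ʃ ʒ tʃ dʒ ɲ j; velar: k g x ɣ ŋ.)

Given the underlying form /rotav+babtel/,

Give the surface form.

Rule 1: /t/ after /b/ (labial) → [p]
After rule 1: rotav+babpel
Rule 2: no segment meets the rule's conditions; no change.

[rotav+babpel]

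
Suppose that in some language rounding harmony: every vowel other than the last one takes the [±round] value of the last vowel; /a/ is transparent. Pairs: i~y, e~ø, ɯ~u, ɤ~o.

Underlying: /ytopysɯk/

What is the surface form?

[itɤpisɯk]

/y/ harmonizes with /ɯ/ ([-round]) → [i]
/o/ harmonizes with /ɯ/ ([-round]) → [ɤ]
/y/ harmonizes with /ɯ/ ([-round]) → [i]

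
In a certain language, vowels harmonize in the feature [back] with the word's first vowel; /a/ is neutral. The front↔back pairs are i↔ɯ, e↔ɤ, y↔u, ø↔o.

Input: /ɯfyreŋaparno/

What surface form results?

[ɯfurɤŋaparno]

/y/ harmonizes with /ɯ/ ([+back]) → [u]
/e/ harmonizes with /ɯ/ ([+back]) → [ɤ]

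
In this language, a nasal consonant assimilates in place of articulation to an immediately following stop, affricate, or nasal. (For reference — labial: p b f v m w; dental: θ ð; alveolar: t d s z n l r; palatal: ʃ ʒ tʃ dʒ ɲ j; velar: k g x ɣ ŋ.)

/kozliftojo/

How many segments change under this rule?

No segment meets the rule's conditions.

0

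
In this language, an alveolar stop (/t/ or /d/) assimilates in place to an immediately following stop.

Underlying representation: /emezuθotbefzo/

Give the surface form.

/t/ before /b/ (labial) → [p]

[emezuθopbefzo]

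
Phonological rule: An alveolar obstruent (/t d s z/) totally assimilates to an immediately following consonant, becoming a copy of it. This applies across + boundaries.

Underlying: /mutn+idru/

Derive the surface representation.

[munn+irru]

/t/ before /n/ → [n] (total assimilation)
/d/ before /r/ → [r] (total assimilation)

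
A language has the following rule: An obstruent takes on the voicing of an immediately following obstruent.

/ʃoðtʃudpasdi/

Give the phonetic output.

[ʃoθtʃutpazdi]

/ð/ before /tʃ/ (voiceless) → [θ]
/d/ before /p/ (voiceless) → [t]
/s/ before /d/ (voiced) → [z]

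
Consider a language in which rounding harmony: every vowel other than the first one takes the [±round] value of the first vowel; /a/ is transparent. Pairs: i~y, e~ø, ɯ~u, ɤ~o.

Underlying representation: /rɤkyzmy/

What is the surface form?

[rɤkizmi]

/y/ harmonizes with /ɤ/ ([-round]) → [i]
/y/ harmonizes with /ɤ/ ([-round]) → [i]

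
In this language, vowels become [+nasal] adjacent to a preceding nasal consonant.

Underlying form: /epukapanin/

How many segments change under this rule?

1

/i/ after nasal /n/ → [ĩ]
1 segment changes.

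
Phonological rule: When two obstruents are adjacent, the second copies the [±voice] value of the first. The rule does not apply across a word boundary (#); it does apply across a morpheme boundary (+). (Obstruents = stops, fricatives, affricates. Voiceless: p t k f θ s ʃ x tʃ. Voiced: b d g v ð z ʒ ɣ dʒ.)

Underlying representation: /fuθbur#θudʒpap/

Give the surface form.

[fuθpur#θudʒbap]

/b/ after /θ/ (voiceless) → [p]
/p/ after /dʒ/ (voiced) → [b]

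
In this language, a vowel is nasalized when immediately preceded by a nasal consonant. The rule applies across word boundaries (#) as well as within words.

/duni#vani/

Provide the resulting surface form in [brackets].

/i/ after nasal /n/ → [ĩ]
/i/ after nasal /n/ → [ĩ]

[dunĩ#vanĩ]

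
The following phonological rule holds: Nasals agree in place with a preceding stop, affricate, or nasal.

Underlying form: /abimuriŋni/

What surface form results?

[abimuriŋŋi]

/n/ after /ŋ/ (velar) → [ŋ]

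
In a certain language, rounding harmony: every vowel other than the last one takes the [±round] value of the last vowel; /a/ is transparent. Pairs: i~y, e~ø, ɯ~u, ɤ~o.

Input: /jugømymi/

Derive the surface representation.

[jɯgemimi]

/u/ harmonizes with /i/ ([-round]) → [ɯ]
/ø/ harmonizes with /i/ ([-round]) → [e]
/y/ harmonizes with /i/ ([-round]) → [i]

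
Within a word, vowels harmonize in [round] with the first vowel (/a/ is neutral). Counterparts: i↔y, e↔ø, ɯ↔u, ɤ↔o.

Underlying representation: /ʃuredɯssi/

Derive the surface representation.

/e/ harmonizes with /u/ ([+round]) → [ø]
/ɯ/ harmonizes with /u/ ([+round]) → [u]
/i/ harmonizes with /u/ ([+round]) → [y]

[ʃurødussy]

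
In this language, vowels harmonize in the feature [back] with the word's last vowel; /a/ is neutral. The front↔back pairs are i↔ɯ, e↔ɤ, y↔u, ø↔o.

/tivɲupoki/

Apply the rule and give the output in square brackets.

/u/ harmonizes with /i/ ([-back]) → [y]
/o/ harmonizes with /i/ ([-back]) → [ø]

[tivɲypøki]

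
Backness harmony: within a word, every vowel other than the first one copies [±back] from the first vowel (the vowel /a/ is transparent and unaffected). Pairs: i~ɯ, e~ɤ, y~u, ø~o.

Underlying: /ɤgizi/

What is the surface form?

/i/ harmonizes with /ɤ/ ([+back]) → [ɯ]
/i/ harmonizes with /ɤ/ ([+back]) → [ɯ]

[ɤgɯzɯ]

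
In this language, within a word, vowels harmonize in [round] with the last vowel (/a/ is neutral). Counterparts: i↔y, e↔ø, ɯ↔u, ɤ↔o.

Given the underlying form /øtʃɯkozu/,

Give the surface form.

/ɯ/ harmonizes with /u/ ([+round]) → [u]

[øtʃukozu]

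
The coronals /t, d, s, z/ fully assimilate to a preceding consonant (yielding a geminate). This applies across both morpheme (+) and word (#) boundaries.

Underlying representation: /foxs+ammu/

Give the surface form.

[foxx+ammu]

/s/ after /x/ → [x] (total assimilation)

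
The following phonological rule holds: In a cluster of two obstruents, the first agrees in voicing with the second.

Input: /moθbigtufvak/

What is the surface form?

[moðbiktuvvak]

/θ/ before /b/ (voiced) → [ð]
/g/ before /t/ (voiceless) → [k]
/f/ before /v/ (voiced) → [v]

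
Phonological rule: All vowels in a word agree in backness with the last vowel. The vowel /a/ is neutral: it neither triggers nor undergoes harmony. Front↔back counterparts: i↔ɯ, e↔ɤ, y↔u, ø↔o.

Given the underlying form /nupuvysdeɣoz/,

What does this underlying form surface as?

[nupuvusdɤɣoz]

/y/ harmonizes with /o/ ([+back]) → [u]
/e/ harmonizes with /o/ ([+back]) → [ɤ]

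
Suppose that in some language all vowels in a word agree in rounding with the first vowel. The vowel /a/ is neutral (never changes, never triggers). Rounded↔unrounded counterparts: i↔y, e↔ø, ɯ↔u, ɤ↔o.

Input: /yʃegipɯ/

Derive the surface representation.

[yʃøgypu]

/e/ harmonizes with /y/ ([+round]) → [ø]
/i/ harmonizes with /y/ ([+round]) → [y]
/ɯ/ harmonizes with /y/ ([+round]) → [u]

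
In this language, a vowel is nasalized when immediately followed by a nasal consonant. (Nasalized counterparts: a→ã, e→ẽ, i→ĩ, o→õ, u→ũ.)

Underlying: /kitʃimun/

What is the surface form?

[kitʃĩmũn]

/i/ before nasal /m/ → [ĩ]
/u/ before nasal /n/ → [ũ]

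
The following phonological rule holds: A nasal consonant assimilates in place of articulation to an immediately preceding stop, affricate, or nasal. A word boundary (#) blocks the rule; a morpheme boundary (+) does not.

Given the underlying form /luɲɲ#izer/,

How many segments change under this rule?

0

No segment meets the rule's conditions.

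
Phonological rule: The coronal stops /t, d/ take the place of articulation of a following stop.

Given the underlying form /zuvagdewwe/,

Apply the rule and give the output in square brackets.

no segment meets the rule's conditions; no change.

[zuvagdewwe]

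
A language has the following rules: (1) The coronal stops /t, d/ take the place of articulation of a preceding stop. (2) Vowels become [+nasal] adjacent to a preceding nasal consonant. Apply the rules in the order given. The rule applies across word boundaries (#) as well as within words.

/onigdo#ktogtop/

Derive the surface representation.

[onĩggo#kkogkop]

Rule 1: /d/ after /g/ (velar) → [g]
Rule 1: /t/ after /k/ (velar) → [k]
Rule 1: /t/ after /g/ (velar) → [k]
After rule 1: oniggo#kkogkop
Rule 2: /i/ after nasal /n/ → [ĩ]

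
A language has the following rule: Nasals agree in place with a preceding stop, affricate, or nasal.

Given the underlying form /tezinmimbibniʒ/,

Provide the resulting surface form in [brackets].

[tezinnimbibmiʒ]

/m/ after /n/ (alveolar) → [n]
/n/ after /b/ (labial) → [m]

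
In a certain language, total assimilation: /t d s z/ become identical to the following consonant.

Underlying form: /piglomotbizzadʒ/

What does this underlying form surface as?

[piglomobbizzadʒ]

/t/ before /b/ → [b] (total assimilation)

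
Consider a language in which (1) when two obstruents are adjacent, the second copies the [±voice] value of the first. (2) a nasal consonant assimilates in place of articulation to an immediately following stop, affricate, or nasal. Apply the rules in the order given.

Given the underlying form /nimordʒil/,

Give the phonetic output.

Rule 1: no segment meets the rule's conditions; no change.
After rule 1: nimordʒil
Rule 2: no segment meets the rule's conditions; no change.

[nimordʒil]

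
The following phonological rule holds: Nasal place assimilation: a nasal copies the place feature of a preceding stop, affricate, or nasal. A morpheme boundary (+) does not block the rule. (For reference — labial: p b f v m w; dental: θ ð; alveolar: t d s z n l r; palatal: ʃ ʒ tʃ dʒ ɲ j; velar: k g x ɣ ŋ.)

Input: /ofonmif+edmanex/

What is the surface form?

[ofonnif+ednanex]

/m/ after /n/ (alveolar) → [n]
/m/ after /d/ (alveolar) → [n]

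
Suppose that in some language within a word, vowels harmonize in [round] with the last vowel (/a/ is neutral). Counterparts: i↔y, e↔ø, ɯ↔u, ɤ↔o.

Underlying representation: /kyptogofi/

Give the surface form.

/y/ harmonizes with /i/ ([-round]) → [i]
/o/ harmonizes with /i/ ([-round]) → [ɤ]
/o/ harmonizes with /i/ ([-round]) → [ɤ]

[kiptɤgɤfi]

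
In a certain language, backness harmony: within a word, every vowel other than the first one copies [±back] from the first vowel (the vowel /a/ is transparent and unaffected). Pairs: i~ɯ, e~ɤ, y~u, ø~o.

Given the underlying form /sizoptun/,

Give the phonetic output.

/o/ harmonizes with /i/ ([-back]) → [ø]
/u/ harmonizes with /i/ ([-back]) → [y]

[sizøptyn]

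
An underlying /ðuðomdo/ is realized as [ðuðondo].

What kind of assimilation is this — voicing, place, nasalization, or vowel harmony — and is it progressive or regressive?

/m/→[n].
Each target copies a feature from the following segment, so the direction is regressive.

place assimilation, regressive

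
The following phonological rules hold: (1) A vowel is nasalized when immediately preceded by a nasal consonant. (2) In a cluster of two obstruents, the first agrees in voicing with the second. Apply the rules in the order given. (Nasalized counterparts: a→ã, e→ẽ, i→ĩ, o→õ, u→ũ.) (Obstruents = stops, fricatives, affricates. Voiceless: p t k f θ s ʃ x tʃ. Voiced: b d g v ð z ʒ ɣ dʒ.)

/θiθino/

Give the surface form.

Rule 1: /o/ after nasal /n/ → [õ]
After rule 1: θiθinõ
Rule 2: no segment meets the rule's conditions; no change.

[θiθinõ]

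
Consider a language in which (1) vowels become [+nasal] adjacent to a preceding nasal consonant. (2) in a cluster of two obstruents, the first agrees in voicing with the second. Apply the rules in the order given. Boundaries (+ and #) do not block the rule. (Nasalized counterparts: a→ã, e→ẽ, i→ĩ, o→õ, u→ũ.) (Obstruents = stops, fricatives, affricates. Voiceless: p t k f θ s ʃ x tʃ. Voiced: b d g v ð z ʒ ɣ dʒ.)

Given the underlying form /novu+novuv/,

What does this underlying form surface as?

[nõvu+nõvuv]

Rule 1: /o/ after nasal /n/ → [õ]
Rule 1: /o/ after nasal /n/ → [õ]
After rule 1: nõvu+nõvuv
Rule 2: no segment meets the rule's conditions; no change.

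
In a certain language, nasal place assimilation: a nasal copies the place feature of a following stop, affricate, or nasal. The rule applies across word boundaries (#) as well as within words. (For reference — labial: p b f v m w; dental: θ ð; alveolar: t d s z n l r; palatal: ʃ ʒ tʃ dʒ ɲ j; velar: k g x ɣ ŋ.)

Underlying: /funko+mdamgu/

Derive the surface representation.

[fuŋko+ndaŋgu]

/n/ before /k/ (velar) → [ŋ]
/m/ before /d/ (alveolar) → [n]
/m/ before /g/ (velar) → [ŋ]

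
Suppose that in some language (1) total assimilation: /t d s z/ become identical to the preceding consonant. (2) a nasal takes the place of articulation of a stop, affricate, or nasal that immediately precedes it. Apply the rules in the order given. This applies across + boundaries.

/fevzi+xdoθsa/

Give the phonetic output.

[fevvi+xxoθθa]

Rule 1: /z/ after /v/ → [v] (total assimilation)
Rule 1: /d/ after /x/ → [x] (total assimilation)
Rule 1: /s/ after /θ/ → [θ] (total assimilation)
After rule 1: fevvi+xxoθθa
Rule 2: no segment meets the rule's conditions; no change.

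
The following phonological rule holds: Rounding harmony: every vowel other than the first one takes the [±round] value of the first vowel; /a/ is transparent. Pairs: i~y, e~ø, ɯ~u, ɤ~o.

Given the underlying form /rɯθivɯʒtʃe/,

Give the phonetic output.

no segment meets the rule's conditions; no change.

[rɯθivɯʒtʃe]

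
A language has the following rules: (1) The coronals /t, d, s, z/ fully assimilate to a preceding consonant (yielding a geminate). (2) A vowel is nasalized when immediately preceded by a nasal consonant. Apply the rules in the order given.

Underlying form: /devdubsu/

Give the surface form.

Rule 1: /d/ after /v/ → [v] (total assimilation)
Rule 1: /s/ after /b/ → [b] (total assimilation)
After rule 1: devvubbu
Rule 2: no segment meets the rule's conditions; no change.

[devvubbu]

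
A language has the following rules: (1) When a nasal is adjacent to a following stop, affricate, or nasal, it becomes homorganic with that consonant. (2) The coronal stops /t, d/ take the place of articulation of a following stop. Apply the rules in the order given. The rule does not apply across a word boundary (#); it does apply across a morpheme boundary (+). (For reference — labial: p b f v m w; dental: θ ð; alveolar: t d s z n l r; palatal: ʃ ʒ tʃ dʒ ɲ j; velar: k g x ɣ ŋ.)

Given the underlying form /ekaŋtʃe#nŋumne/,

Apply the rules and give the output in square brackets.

Rule 1: /ŋ/ before /tʃ/ (palatal) → [ɲ]
Rule 1: /n/ before /ŋ/ (velar) → [ŋ]
Rule 1: /m/ before /n/ (alveolar) → [n]
After rule 1: ekaɲtʃe#ŋŋunne
Rule 2: no segment meets the rule's conditions; no change.

[ekaɲtʃe#ŋŋunne]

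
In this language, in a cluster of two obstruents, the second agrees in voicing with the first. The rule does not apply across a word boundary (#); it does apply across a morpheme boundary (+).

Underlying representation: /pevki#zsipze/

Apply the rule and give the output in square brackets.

/k/ after /v/ (voiced) → [g]
/s/ after /z/ (voiced) → [z]
/z/ after /p/ (voiceless) → [s]

[pevgi#zzipse]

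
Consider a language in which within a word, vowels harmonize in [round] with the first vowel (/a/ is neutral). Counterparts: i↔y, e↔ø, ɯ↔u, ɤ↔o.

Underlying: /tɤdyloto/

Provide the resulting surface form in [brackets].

[tɤdilɤtɤ]

/y/ harmonizes with /ɤ/ ([-round]) → [i]
/o/ harmonizes with /ɤ/ ([-round]) → [ɤ]
/o/ harmonizes with /ɤ/ ([-round]) → [ɤ]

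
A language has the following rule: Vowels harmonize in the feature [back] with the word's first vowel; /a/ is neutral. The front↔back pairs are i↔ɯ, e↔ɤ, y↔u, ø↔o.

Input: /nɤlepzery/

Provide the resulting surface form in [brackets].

[nɤlɤpzɤru]

/e/ harmonizes with /ɤ/ ([+back]) → [ɤ]
/e/ harmonizes with /ɤ/ ([+back]) → [ɤ]
/y/ harmonizes with /ɤ/ ([+back]) → [u]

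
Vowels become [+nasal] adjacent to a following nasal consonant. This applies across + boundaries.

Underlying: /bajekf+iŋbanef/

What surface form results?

[bajekf+ĩŋbãnef]

/i/ before nasal /ŋ/ → [ĩ]
/a/ before nasal /n/ → [ã]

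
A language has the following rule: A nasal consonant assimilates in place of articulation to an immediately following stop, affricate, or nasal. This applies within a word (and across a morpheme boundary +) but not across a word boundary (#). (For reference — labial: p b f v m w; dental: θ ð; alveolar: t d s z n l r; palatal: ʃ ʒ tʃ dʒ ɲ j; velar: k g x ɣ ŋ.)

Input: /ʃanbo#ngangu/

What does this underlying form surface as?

[ʃambo#ŋgaŋgu]

/n/ before /b/ (labial) → [m]
/n/ before /g/ (velar) → [ŋ]
/n/ before /g/ (velar) → [ŋ]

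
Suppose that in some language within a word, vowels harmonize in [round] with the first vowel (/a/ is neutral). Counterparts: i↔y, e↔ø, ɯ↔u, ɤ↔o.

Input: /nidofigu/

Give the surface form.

[nidɤfigɯ]

/o/ harmonizes with /i/ ([-round]) → [ɤ]
/u/ harmonizes with /i/ ([-round]) → [ɯ]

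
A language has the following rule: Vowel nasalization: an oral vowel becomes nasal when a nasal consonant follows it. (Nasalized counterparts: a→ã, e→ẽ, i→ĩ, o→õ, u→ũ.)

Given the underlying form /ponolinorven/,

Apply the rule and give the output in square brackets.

/o/ before nasal /n/ → [õ]
/i/ before nasal /n/ → [ĩ]
/e/ before nasal /n/ → [ẽ]

[põnolĩnorvẽn]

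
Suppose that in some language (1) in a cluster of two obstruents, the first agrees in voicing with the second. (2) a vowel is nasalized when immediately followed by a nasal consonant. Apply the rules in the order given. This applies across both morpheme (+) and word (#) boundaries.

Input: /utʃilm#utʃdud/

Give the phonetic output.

[utʃilm#udʒdud]

Rule 1: /tʃ/ before /d/ (voiced) → [dʒ]
After rule 1: utʃilm#udʒdud
Rule 2: no segment meets the rule's conditions; no change.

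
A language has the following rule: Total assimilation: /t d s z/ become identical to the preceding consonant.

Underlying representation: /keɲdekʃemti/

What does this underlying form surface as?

/d/ after /ɲ/ → [ɲ] (total assimilation)
/t/ after /m/ → [m] (total assimilation)

[keɲɲekʃemmi]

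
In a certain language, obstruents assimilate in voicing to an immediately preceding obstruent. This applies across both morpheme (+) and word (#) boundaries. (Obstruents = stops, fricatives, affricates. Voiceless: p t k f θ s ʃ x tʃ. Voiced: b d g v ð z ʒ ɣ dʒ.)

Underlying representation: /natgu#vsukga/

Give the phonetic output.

/g/ after /t/ (voiceless) → [k]
/s/ after /v/ (voiced) → [z]
/g/ after /k/ (voiceless) → [k]

[natku#vzukka]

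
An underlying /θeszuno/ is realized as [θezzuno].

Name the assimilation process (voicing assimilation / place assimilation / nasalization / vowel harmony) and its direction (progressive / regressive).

voicing assimilation, regressive

/s/→[z].
Each target copies a feature from the following segment, so the direction is regressive.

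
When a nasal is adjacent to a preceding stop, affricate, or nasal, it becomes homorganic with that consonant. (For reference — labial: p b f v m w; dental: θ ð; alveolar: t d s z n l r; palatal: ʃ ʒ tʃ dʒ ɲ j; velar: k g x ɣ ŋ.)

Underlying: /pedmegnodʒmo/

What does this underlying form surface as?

[pednegŋodʒɲo]

/m/ after /d/ (alveolar) → [n]
/n/ after /g/ (velar) → [ŋ]
/m/ after /dʒ/ (palatal) → [ɲ]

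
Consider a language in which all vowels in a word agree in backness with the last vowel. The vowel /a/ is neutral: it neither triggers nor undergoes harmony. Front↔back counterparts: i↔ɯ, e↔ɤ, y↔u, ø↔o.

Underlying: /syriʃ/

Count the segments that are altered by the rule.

0

No segment meets the rule's conditions.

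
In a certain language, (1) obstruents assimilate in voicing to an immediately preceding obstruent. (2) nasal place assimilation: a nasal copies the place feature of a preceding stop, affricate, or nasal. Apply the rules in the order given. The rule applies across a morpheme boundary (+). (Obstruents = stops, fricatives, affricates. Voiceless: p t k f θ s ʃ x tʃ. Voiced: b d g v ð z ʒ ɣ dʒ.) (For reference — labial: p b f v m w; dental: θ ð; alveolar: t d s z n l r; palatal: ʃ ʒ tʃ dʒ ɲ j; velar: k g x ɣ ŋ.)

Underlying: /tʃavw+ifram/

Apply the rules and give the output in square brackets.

Rule 1: no segment meets the rule's conditions; no change.
After rule 1: tʃavw+ifram
Rule 2: no segment meets the rule's conditions; no change.

[tʃavw+ifram]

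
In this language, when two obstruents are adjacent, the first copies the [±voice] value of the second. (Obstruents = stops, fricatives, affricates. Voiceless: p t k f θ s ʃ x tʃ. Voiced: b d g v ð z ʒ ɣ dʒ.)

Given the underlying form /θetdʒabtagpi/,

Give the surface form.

/t/ before /dʒ/ (voiced) → [d]
/b/ before /t/ (voiceless) → [p]
/g/ before /p/ (voiceless) → [k]

[θeddʒaptakpi]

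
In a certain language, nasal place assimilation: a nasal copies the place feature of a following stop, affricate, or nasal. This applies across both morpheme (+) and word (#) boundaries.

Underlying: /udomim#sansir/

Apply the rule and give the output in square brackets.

no segment meets the rule's conditions; no change.

[udomim#sansir]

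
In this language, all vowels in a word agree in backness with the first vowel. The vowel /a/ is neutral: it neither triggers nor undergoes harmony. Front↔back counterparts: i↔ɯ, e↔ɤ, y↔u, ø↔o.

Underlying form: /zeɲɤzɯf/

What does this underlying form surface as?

[zeɲezif]

/ɤ/ harmonizes with /e/ ([-back]) → [e]
/ɯ/ harmonizes with /e/ ([-back]) → [i]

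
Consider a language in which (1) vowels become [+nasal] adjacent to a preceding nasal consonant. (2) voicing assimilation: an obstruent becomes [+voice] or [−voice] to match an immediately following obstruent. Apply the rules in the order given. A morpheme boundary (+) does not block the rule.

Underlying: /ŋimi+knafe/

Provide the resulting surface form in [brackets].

[ŋĩmĩ+knãfe]

Rule 1: /i/ after nasal /ŋ/ → [ĩ]
Rule 1: /i/ after nasal /m/ → [ĩ]
Rule 1: /a/ after nasal /n/ → [ã]
After rule 1: ŋĩmĩ+knãfe
Rule 2: no segment meets the rule's conditions; no change.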